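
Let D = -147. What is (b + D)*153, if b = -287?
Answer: -66402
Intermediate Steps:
(b + D)*153 = (-287 - 147)*153 = -434*153 = -66402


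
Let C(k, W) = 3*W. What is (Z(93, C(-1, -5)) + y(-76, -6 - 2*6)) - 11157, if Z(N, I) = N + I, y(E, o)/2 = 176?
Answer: -10727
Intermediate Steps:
y(E, o) = 352 (y(E, o) = 2*176 = 352)
Z(N, I) = I + N
(Z(93, C(-1, -5)) + y(-76, -6 - 2*6)) - 11157 = ((3*(-5) + 93) + 352) - 11157 = ((-15 + 93) + 352) - 11157 = (78 + 352) - 11157 = 430 - 11157 = -10727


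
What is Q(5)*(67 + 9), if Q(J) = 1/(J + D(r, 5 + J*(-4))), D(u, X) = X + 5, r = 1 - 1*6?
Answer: -76/5 ≈ -15.200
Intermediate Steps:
r = -5 (r = 1 - 6 = -5)
D(u, X) = 5 + X
Q(J) = 1/(10 - 3*J) (Q(J) = 1/(J + (5 + (5 + J*(-4)))) = 1/(J + (5 + (5 - 4*J))) = 1/(J + (10 - 4*J)) = 1/(10 - 3*J))
Q(5)*(67 + 9) = (67 + 9)/(10 - 3*5) = 76/(10 - 15) = 76/(-5) = -⅕*76 = -76/5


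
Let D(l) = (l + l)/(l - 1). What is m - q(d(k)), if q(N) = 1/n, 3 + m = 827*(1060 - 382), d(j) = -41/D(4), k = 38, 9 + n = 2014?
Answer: 1124209514/2005 ≈ 5.6070e+5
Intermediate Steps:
D(l) = 2*l/(-1 + l) (D(l) = (2*l)/(-1 + l) = 2*l/(-1 + l))
n = 2005 (n = -9 + 2014 = 2005)
d(j) = -123/8 (d(j) = -41/(2*4/(-1 + 4)) = -41/(2*4/3) = -41/(2*4*(⅓)) = -41/8/3 = -41*3/8 = -123/8)
m = 560703 (m = -3 + 827*(1060 - 382) = -3 + 827*678 = -3 + 560706 = 560703)
q(N) = 1/2005
m - q(d(k)) = 560703 - 1*1/2005 = 560703 - 1/2005 = 1124209514/2005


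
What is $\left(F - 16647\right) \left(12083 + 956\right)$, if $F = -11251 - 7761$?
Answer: $-464957701$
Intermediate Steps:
$F = -19012$
$\left(F - 16647\right) \left(12083 + 956\right) = \left(-19012 - 16647\right) \left(12083 + 956\right) = \left(-35659\right) 13039 = -464957701$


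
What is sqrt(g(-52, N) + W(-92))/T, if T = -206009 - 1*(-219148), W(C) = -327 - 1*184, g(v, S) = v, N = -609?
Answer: I*sqrt(563)/13139 ≈ 0.0018059*I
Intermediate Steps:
W(C) = -511 (W(C) = -327 - 184 = -511)
T = 13139 (T = -206009 + 219148 = 13139)
sqrt(g(-52, N) + W(-92))/T = sqrt(-52 - 511)/13139 = sqrt(-563)*(1/13139) = (I*sqrt(563))*(1/13139) = I*sqrt(563)/13139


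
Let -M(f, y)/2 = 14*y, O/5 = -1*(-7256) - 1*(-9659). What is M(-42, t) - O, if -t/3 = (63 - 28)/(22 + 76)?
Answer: -84545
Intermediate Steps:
O = 84575 (O = 5*(-1*(-7256) - 1*(-9659)) = 5*(7256 + 9659) = 5*16915 = 84575)
t = -15/14 (t = -3*(63 - 28)/(22 + 76) = -105/98 = -3*5/14 = -15/14 ≈ -1.0714)
M(f, y) = -28*y
M(-42, t) - O = -28*(-15/14) - 1*84575 = 30 - 84575 = -84545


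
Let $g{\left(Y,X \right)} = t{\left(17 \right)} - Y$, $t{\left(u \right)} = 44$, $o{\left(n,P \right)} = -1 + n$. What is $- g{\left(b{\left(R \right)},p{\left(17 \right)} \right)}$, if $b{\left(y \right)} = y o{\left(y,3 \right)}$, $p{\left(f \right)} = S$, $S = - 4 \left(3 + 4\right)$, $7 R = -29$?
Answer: $- \frac{1112}{49} \approx -22.694$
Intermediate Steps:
$R = - \frac{29}{7}$ ($R = \frac{1}{7} \left(-29\right) = - \frac{29}{7} \approx -4.1429$)
$S = -28$ ($S = \left(-4\right) 7 = -28$)
$p{\left(f \right)} = -28$
$b{\left(y \right)} = y \left(-1 + y\right)$
$g{\left(Y,X \right)} = 44 - Y$
$- g{\left(b{\left(R \right)},p{\left(17 \right)} \right)} = - (44 - - \frac{29 \left(-1 - \frac{29}{7}\right)}{7}) = - (44 - \left(- \frac{29}{7}\right) \left(- \frac{36}{7}\right)) = - (44 - \frac{1044}{49}) = \left(-1\right) \frac{1112}{49} = - \frac{1112}{49}$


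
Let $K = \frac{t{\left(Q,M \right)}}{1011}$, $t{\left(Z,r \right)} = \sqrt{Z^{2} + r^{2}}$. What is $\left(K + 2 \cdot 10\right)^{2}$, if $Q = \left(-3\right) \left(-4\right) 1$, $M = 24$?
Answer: $\frac{45427680}{113569} + \frac{160 \sqrt{5}}{337} \approx 401.06$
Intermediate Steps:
$Q = 12$ ($Q = 12 \cdot 1 = 12$)
$K = \frac{4 \sqrt{5}}{337}$ ($K = \frac{\sqrt{12^{2} + 24^{2}}}{1011} = \sqrt{144 + 576} \cdot \frac{1}{1011} = \sqrt{720} \cdot \frac{1}{1011} = 12 \sqrt{5} \cdot \frac{1}{1011} = \frac{4 \sqrt{5}}{337} \approx 0.026541$)
$\left(K + 2 \cdot 10\right)^{2} = \left(\frac{4 \sqrt{5}}{337} + 2 \cdot 10\right)^{2} = \left(\frac{4 \sqrt{5}}{337} + 20\right)^{2} = \left(20 + \frac{4 \sqrt{5}}{337}\right)^{2}$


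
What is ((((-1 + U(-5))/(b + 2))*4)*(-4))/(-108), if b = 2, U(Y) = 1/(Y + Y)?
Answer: -11/270 ≈ -0.040741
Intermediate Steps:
U(Y) = 1/(2*Y)
((((-1 + U(-5))/(b + 2))*4)*(-4))/(-108) = ((((-1 + (½)/(-5))/(2 + 2))*4)*(-4))/(-108) = ((((-1 + (½)*(-⅕))/4)*4)*(-4))*(-1/108) = ((((-1 - ⅒)*(¼))*4)*(-4))*(-1/108) = ((-11/10*¼*4)*(-4))*(-1/108) = (-11/40*4*(-4))*(-1/108) = -11/10*(-4)*(-1/108) = (22/5)*(-1/108) = -11/270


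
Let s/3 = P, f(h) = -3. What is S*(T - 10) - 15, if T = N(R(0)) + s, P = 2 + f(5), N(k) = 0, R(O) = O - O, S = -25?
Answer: 310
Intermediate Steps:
R(O) = 0
P = -1 (P = 2 - 3 = -1)
s = -3 (s = 3*(-1) = -3)
T = -3 (T = 0 - 3 = -3)
S*(T - 10) - 15 = -25*(-3 - 10) - 15 = -25*(-13) - 15 = 325 - 15 = 310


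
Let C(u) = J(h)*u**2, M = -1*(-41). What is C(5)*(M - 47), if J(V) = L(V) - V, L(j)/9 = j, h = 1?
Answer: -1200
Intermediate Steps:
L(j) = 9*j
M = 41
J(V) = 8*V (J(V) = 9*V - V = 8*V)
C(u) = 8*u**2 (C(u) = (8*1)*u**2 = 8*u**2)
C(5)*(M - 47) = (8*5**2)*(41 - 47) = (8*25)*(-6) = 200*(-6) = -1200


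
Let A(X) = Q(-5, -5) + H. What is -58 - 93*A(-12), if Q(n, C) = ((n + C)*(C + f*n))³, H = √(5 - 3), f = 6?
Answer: -3987375058 - 93*√2 ≈ -3.9874e+9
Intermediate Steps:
H = √2 ≈ 1.4142
Q(n, C) = (C + n)³*(C + 6*n)³ (Q(n, C) = ((n + C)*(C + 6*n))³ = ((C + n)*(C + 6*n))³ = (C + n)³*(C + 6*n)³)
A(X) = 42875000 + √2 (A(X) = (-5 - 5)³*(-5 + 6*(-5))³ + √2 = (-10)³*(-5 - 30)³ + √2 = -1000*(-35)³ + √2 = -1000*(-42875) + √2 = 42875000 + √2)
-58 - 93*A(-12) = -58 - 93*(42875000 + √2) = -58 + (-3987375000 - 93*√2) = -3987375058 - 93*√2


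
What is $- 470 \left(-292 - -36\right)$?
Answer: $120320$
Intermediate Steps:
$- 470 \left(-292 - -36\right) = - 470 \left(-292 + 36\right) = \left(-470\right) \left(-256\right) = 120320$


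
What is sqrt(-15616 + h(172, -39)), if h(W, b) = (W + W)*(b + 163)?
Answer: 52*sqrt(10) ≈ 164.44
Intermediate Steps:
h(W, b) = 2*W*(163 + b) (h(W, b) = (2*W)*(163 + b) = 2*W*(163 + b))
sqrt(-15616 + h(172, -39)) = sqrt(-15616 + 2*172*(163 - 39)) = sqrt(-15616 + 2*172*124) = sqrt(-15616 + 42656) = sqrt(27040) = 52*sqrt(10)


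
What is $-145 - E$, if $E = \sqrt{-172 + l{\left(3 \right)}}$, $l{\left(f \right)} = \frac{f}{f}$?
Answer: $-145 - 3 i \sqrt{19} \approx -145.0 - 13.077 i$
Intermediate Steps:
$l{\left(f \right)} = 1$
$E = 3 i \sqrt{19}$ ($E = \sqrt{-172 + 1} = \sqrt{-171} = 3 i \sqrt{19} \approx 13.077 i$)
$-145 - E = -145 - 3 i \sqrt{19}$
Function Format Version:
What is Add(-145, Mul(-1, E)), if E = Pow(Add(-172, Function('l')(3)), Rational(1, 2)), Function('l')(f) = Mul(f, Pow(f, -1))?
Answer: Add(-145, Mul(-3, I, Pow(19, Rational(1, 2)))) ≈ Add(-145.00, Mul(-13.077, I))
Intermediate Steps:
Function('l')(f) = 1
E = Mul(3, I, Pow(19, Rational(1, 2))) (E = Pow(Add(-172, 1), Rational(1, 2)) = Pow(-171, Rational(1, 2)) = Mul(3, I, Pow(19, Rational(1, 2))) ≈ Mul(13.077, I))
Add(-145, Mul(-1, E)) = Add(-145, Mul(-1, Mul(3, I, Pow(19, Rational(1, 2))))) = Add(-145, Mul(-3, I, Pow(19, Rational(1, 2))))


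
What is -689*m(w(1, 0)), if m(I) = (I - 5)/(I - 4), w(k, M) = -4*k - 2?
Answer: -7579/10 ≈ -757.90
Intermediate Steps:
w(k, M) = -2 - 4*k
m(I) = (-5 + I)/(-4 + I)
-689*m(w(1, 0)) = -689*(-5 + (-2 - 4*1))/(-4 + (-2 - 4*1)) = -689*(-5 + (-2 - 4))/(-4 + (-2 - 4)) = -689*(-5 - 6)/(-4 - 6) = -689*(-11)/(-10) = -(-689)*(-11)/10 = -689*11/10 = -7579/10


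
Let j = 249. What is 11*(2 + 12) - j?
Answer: -95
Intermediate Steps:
11*(2 + 12) - j = 11*(2 + 12) - 1*249 = 11*14 - 249 = 154 - 249 = -95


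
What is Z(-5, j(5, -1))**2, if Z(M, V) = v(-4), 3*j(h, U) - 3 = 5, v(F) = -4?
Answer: 16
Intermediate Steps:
j(h, U) = 8/3 (j(h, U) = 1 + (1/3)*5 = 1 + 5/3 = 8/3)
Z(M, V) = -4
Z(-5, j(5, -1))**2 = (-4)**2 = 16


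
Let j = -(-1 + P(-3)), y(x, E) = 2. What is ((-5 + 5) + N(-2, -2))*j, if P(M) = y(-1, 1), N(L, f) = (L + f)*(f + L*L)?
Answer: 8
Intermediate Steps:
N(L, f) = (L + f)*(f + L²)
P(M) = 2
j = -1 (j = -(-1 + 2) = -1*1 = -1)
((-5 + 5) + N(-2, -2))*j = ((-5 + 5) + ((-2)³ + (-2)² - 2*(-2) - 2*(-2)²))*(-1) = (0 + (-8 + 4 + 4 - 2*4))*(-1) = (0 + (-8 + 4 + 4 - 8))*(-1) = (0 - 8)*(-1) = -8*(-1) = 8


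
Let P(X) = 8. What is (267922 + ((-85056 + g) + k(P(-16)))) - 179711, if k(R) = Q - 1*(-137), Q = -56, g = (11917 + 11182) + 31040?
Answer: 57375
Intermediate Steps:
g = 54139 (g = 23099 + 31040 = 54139)
k(R) = 81 (k(R) = -56 - 1*(-137) = -56 + 137 = 81)
(267922 + ((-85056 + g) + k(P(-16)))) - 179711 = (267922 + ((-85056 + 54139) + 81)) - 179711 = (267922 + (-30917 + 81)) - 179711 = (267922 - 30836) - 179711 = 237086 - 179711 = 57375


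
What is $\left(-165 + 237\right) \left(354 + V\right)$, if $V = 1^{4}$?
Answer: $25560$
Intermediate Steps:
$V = 1$
$\left(-165 + 237\right) \left(354 + V\right) = \left(-165 + 237\right) \left(354 + 1\right) = 72 \cdot 355 = 25560$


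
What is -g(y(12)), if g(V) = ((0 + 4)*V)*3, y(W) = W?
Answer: -144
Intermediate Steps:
g(V) = 12*V (g(V) = (4*V)*3 = 12*V)
-g(y(12)) = -12*12 = -1*144 = -144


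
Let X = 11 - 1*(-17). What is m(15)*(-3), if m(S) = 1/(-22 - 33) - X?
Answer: 4623/55 ≈ 84.055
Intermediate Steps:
X = 28 (X = 11 + 17 = 28)
m(S) = -1541/55 (m(S) = 1/(-22 - 33) - 1*28 = 1/(-55) - 28 = -1/55 - 28 = -1541/55)
m(15)*(-3) = -1541/55*(-3) = 4623/55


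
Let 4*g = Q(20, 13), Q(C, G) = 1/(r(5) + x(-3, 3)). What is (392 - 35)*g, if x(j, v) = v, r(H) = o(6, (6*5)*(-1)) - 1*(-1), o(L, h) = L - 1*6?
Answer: 357/16 ≈ 22.313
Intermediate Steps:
o(L, h) = -6 + L (o(L, h) = L - 6 = -6 + L)
r(H) = 1 (r(H) = (-6 + 6) - 1*(-1) = 0 + 1 = 1)
Q(C, G) = ¼ (Q(C, G) = 1/(1 + 3) = 1/4 = ¼)
g = 1/16 (g = (¼)*(¼) = 1/16 ≈ 0.062500)
(392 - 35)*g = (392 - 35)*(1/16) = 357*(1/16) = 357/16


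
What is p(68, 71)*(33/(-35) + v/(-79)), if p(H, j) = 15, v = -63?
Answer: -1206/553 ≈ -2.1808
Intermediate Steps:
p(68, 71)*(33/(-35) + v/(-79)) = 15*(33/(-35) - 63/(-79)) = 15*(33*(-1/35) - 63*(-1/79)) = 15*(-33/35 + 63/79) = 15*(-402/2765) = -1206/553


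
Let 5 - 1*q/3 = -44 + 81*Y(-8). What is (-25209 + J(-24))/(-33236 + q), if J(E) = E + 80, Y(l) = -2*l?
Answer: 25153/36977 ≈ 0.68023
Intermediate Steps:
J(E) = 80 + E
q = -3741 (q = 15 - 3*(-44 + 81*(-2*(-8))) = 15 - 3*(-44 + 81*16) = 15 - 3*(-44 + 1296) = 15 - 3*1252 = 15 - 3756 = -3741)
(-25209 + J(-24))/(-33236 + q) = (-25209 + (80 - 24))/(-33236 - 3741) = (-25209 + 56)/(-36977) = -25153*(-1/36977) = 25153/36977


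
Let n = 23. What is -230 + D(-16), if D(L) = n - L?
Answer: -191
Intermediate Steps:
D(L) = 23 - L
-230 + D(-16) = -230 + (23 - 1*(-16)) = -230 + (23 + 16) = -230 + 39 = -191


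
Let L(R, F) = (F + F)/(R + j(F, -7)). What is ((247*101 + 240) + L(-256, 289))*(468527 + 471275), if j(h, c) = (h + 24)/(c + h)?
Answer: 1701279744211354/71879 ≈ 2.3669e+10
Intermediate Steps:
j(h, c) = (24 + h)/(c + h)
L(R, F) = 2*F/(R + (24 + F)/(-7 + F)) (L(R, F) = (F + F)/(R + (24 + F)/(-7 + F)) = (2*F)/(R + (24 + F)/(-7 + F)) = 2*F/(R + (24 + F)/(-7 + F)))
((247*101 + 240) + L(-256, 289))*(468527 + 471275) = ((247*101 + 240) + 2*289*(-7 + 289)/(24 + 289 - 256*(-7 + 289)))*(468527 + 471275) = ((24947 + 240) + 2*289*282/(24 + 289 - 256*282))*939802 = (25187 + 2*289*282/(24 + 289 - 72192))*939802 = (25187 + 2*289*282/(-71879))*939802 = (25187 + 2*289*(-1/71879)*282)*939802 = (25187 - 162996/71879)*939802 = (1810253377/71879)*939802 = 1701279744211354/71879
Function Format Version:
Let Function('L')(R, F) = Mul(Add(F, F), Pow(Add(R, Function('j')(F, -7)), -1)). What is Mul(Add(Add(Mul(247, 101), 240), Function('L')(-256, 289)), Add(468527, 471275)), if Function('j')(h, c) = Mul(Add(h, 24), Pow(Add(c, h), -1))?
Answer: Rational(1701279744211354, 71879) ≈ 2.3669e+10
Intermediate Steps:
Function('j')(h, c) = Mul(Pow(Add(c, h), -1), Add(24, h)) (Function('j')(h, c) = Mul(Add(24, h), Pow(Add(c, h), -1)) = Mul(Pow(Add(c, h), -1), Add(24, h)))
Function('L')(R, F) = Mul(2, F, Pow(Add(R, Mul(Pow(Add(-7, F), -1), Add(24, F))), -1)) (Function('L')(R, F) = Mul(Add(F, F), Pow(Add(R, Mul(Pow(Add(-7, F), -1), Add(24, F))), -1)) = Mul(Mul(2, F), Pow(Add(R, Mul(Pow(Add(-7, F), -1), Add(24, F))), -1)) = Mul(2, F, Pow(Add(R, Mul(Pow(Add(-7, F), -1), Add(24, F))), -1)))
Mul(Add(Add(Mul(247, 101), 240), Function('L')(-256, 289)), Add(468527, 471275)) = Mul(Add(Add(Mul(247, 101), 240), Mul(2, 289, Pow(Add(24, 289, Mul(-256, Add(-7, 289))), -1), Add(-7, 289))), Add(468527, 471275)) = Mul(Add(Add(24947, 240), Mul(2, 289, Pow(Add(24, 289, Mul(-256, 282)), -1), 282)), 939802) = Mul(Add(25187, Mul(2, 289, Pow(Add(24, 289, -72192), -1), 282)), 939802) = Mul(Add(25187, Mul(2, 289, Pow(-71879, -1), 282)), 939802) = Mul(Add(25187, Mul(2, 289, Rational(-1, 71879), 282)), 939802) = Mul(Add(25187, Rational(-162996, 71879)), 939802) = Mul(Rational(1810253377, 71879), 939802) = Rational(1701279744211354, 71879)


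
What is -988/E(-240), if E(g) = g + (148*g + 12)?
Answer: 247/8937 ≈ 0.027638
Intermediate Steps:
E(g) = 12 + 149*g (E(g) = g + (12 + 148*g) = 12 + 149*g)
-988/E(-240) = -988/(12 + 149*(-240)) = -988/(12 - 35760) = -988/(-35748) = -988*(-1/35748) = 247/8937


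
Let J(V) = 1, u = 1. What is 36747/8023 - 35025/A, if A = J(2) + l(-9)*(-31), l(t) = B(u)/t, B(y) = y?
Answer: -505516059/64184 ≈ -7876.0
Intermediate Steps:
l(t) = 1/t
A = 40/9 (A = 1 - 31/(-9) = 1 - ⅑*(-31) = 1 + 31/9 = 40/9 ≈ 4.4444)
36747/8023 - 35025/A = 36747/8023 - 35025/40/9 = 36747*(1/8023) - 35025*9/40 = 36747/8023 - 63045/8 = -505516059/64184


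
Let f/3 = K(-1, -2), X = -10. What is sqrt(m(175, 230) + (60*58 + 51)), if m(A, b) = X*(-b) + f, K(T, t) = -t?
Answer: sqrt(5837) ≈ 76.400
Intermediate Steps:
f = 6 (f = 3*(-1*(-2)) = 3*2 = 6)
m(A, b) = 6 + 10*b (m(A, b) = -(-10)*b + 6 = 10*b + 6 = 6 + 10*b)
sqrt(m(175, 230) + (60*58 + 51)) = sqrt((6 + 10*230) + (60*58 + 51)) = sqrt((6 + 2300) + (3480 + 51)) = sqrt(2306 + 3531) = sqrt(5837)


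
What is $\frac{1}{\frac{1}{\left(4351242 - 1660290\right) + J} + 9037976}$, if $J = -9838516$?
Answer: $\frac{7147564}{64599511890463} \approx 1.1064 \cdot 10^{-7}$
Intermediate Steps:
$\frac{1}{\frac{1}{\left(4351242 - 1660290\right) + J} + 9037976} = \frac{1}{\frac{1}{\left(4351242 - 1660290\right) - 9838516} + 9037976} = \frac{1}{\frac{1}{2690952 - 9838516} + 9037976} = \frac{1}{\frac{1}{-7147564} + 9037976} = \frac{1}{- \frac{1}{7147564} + 9037976} = \frac{1}{\frac{64599511890463}{7147564}} = \frac{7147564}{64599511890463}$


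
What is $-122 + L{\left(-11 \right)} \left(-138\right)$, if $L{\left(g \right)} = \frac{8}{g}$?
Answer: $- \frac{238}{11} \approx -21.636$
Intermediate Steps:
$-122 + L{\left(-11 \right)} \left(-138\right) = -122 + \frac{8}{-11} \left(-138\right) = -122 + 8 \left(- \frac{1}{11}\right) \left(-138\right) = -122 - - \frac{1104}{11} = -122 + \frac{1104}{11} = - \frac{238}{11}$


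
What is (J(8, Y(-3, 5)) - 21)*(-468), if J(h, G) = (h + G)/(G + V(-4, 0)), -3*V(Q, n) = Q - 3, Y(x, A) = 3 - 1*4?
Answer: 7371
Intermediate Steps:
Y(x, A) = -1 (Y(x, A) = 3 - 4 = -1)
V(Q, n) = 1 - Q/3 (V(Q, n) = -(Q - 3)/3 = -(-3 + Q)/3 = 1 - Q/3)
J(h, G) = (G + h)/(7/3 + G) (J(h, G) = (h + G)/(G + (1 - ⅓*(-4))) = (G + h)/(G + (1 + 4/3)) = (G + h)/(G + 7/3) = (G + h)/(7/3 + G))
(J(8, Y(-3, 5)) - 21)*(-468) = (3*(-1 + 8)/(7 + 3*(-1)) - 21)*(-468) = (3*7/(7 - 3) - 21)*(-468) = (3*7/4 - 21)*(-468) = (3*(¼)*7 - 21)*(-468) = (21/4 - 21)*(-468) = -63/4*(-468) = 7371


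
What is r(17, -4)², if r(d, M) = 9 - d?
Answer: 64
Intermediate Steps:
r(17, -4)² = (9 - 1*17)² = (9 - 17)² = (-8)² = 64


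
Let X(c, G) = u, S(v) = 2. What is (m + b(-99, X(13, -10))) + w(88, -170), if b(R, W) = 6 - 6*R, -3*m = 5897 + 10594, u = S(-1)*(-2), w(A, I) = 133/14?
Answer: -9775/2 ≈ -4887.5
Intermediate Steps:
w(A, I) = 19/2 (w(A, I) = 133*(1/14) = 19/2)
u = -4 (u = 2*(-2) = -4)
X(c, G) = -4
m = -5497 (m = -(5897 + 10594)/3 = -⅓*16491 = -5497)
(m + b(-99, X(13, -10))) + w(88, -170) = (-5497 + (6 - 6*(-99))) + 19/2 = (-5497 + (6 + 594)) + 19/2 = (-5497 + 600) + 19/2 = -4897 + 19/2 = -9775/2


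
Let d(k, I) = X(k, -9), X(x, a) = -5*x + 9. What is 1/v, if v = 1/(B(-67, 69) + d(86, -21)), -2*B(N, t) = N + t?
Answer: -422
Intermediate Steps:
B(N, t) = -N/2 - t/2 (B(N, t) = -(N + t)/2 = -N/2 - t/2)
X(x, a) = 9 - 5*x
d(k, I) = 9 - 5*k
v = -1/422 (v = 1/((-½*(-67) - ½*69) + (9 - 5*86)) = 1/((67/2 - 69/2) + (9 - 430)) = 1/(-1 - 421) = 1/(-422) = -1/422 ≈ -0.0023697)
1/v = 1/(-1/422) = -422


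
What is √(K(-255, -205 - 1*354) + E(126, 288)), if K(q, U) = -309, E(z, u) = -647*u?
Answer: I*√186645 ≈ 432.02*I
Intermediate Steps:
√(K(-255, -205 - 1*354) + E(126, 288)) = √(-309 - 647*288) = √(-309 - 186336) = √(-186645) = I*√186645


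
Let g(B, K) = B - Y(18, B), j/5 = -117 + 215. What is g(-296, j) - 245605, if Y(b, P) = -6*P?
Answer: -247677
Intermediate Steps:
j = 490 (j = 5*(-117 + 215) = 5*98 = 490)
g(B, K) = 7*B (g(B, K) = B - (-6)*B = B + 6*B = 7*B)
g(-296, j) - 245605 = 7*(-296) - 245605 = -2072 - 245605 = -247677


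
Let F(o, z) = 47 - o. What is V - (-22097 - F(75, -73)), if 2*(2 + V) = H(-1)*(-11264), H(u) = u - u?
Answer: 22067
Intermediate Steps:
H(u) = 0
V = -2 (V = -2 + (0*(-11264))/2 = -2 + (½)*0 = -2 + 0 = -2)
V - (-22097 - F(75, -73)) = -2 - (-22097 - (47 - 1*75)) = -2 - (-22097 - (47 - 75)) = -2 - (-22097 - 1*(-28)) = -2 - (-22097 + 28) = -2 - 1*(-22069) = -2 + 22069 = 22067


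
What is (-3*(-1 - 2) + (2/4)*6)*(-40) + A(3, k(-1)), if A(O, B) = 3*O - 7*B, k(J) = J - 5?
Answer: -429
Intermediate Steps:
k(J) = -5 + J
A(O, B) = -7*B + 3*O
(-3*(-1 - 2) + (2/4)*6)*(-40) + A(3, k(-1)) = (-3*(-1 - 2) + (2/4)*6)*(-40) + (-7*(-5 - 1) + 3*3) = (-3*(-3) + (2*(1/4))*6)*(-40) + (-7*(-6) + 9) = (9 + (1/2)*6)*(-40) + (42 + 9) = (9 + 3)*(-40) + 51 = 12*(-40) + 51 = -480 + 51 = -429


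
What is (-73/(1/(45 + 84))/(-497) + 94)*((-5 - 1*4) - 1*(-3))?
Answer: -336810/497 ≈ -677.69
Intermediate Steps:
(-73/(1/(45 + 84))/(-497) + 94)*((-5 - 1*4) - 1*(-3)) = (-73/(1/129)*(-1/497) + 94)*((-5 - 4) + 3) = (-73/1/129*(-1/497) + 94)*(-9 + 3) = (-73*129*(-1/497) + 94)*(-6) = (-9417*(-1/497) + 94)*(-6) = (9417/497 + 94)*(-6) = (56135/497)*(-6) = -336810/497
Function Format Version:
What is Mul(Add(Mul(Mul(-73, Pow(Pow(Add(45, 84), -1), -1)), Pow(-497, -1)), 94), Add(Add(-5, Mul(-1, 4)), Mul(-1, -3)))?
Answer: Rational(-336810, 497) ≈ -677.69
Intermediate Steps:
Mul(Add(Mul(Mul(-73, Pow(Pow(Add(45, 84), -1), -1)), Pow(-497, -1)), 94), Add(Add(-5, Mul(-1, 4)), Mul(-1, -3))) = Mul(Add(Mul(Mul(-73, Pow(Pow(129, -1), -1)), Rational(-1, 497)), 94), Add(Add(-5, -4), 3)) = Mul(Add(Mul(Mul(-73, Pow(Rational(1, 129), -1)), Rational(-1, 497)), 94), Add(-9, 3)) = Mul(Add(Mul(Mul(-73, 129), Rational(-1, 497)), 94), -6) = Mul(Add(Mul(-9417, Rational(-1, 497)), 94), -6) = Mul(Add(Rational(9417, 497), 94), -6) = Mul(Rational(56135, 497), -6) = Rational(-336810, 497)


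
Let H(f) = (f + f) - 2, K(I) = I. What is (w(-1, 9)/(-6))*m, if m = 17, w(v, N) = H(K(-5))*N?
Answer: 306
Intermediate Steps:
H(f) = -2 + 2*f (H(f) = 2*f - 2 = -2 + 2*f)
w(v, N) = -12*N (w(v, N) = (-2 + 2*(-5))*N = (-2 - 10)*N = -12*N)
(w(-1, 9)/(-6))*m = ((-12*9)/(-6))*17 = -⅙*(-108)*17 = 18*17 = 306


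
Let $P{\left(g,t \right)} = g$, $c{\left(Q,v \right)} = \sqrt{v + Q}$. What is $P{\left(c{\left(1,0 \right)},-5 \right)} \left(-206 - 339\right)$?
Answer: $-545$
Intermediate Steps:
$c{\left(Q,v \right)} = \sqrt{Q + v}$
$P{\left(c{\left(1,0 \right)},-5 \right)} \left(-206 - 339\right) = \sqrt{1 + 0} \left(-206 - 339\right) = \sqrt{1} \left(-545\right) = 1 \left(-545\right) = -545$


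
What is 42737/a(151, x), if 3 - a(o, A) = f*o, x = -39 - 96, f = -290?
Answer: 42737/43793 ≈ 0.97589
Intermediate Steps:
x = -135
a(o, A) = 3 + 290*o (a(o, A) = 3 - (-290)*o = 3 + 290*o)
42737/a(151, x) = 42737/(3 + 290*151) = 42737/(3 + 43790) = 42737/43793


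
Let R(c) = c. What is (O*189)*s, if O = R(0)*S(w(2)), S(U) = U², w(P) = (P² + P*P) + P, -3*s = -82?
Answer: 0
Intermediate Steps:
s = 82/3 (s = -⅓*(-82) = 82/3 ≈ 27.333)
w(P) = P + 2*P² (w(P) = (P² + P²) + P = 2*P² + P = P + 2*P²)
O = 0 (O = 0*(2*(1 + 2*2))² = 0*(2*(1 + 4))² = 0*(2*5)² = 0*10² = 0*100 = 0)
(O*189)*s = (0*189)*(82/3) = 0*(82/3) = 0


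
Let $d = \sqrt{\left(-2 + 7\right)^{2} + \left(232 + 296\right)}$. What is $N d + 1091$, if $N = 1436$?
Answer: $1091 + 1436 \sqrt{553} \approx 34860.0$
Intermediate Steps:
$d = \sqrt{553}$ ($d = \sqrt{5^{2} + 528} = \sqrt{25 + 528} = \sqrt{553} \approx 23.516$)
$N d + 1091 = 1436 \sqrt{553} + 1091 = 1091 + 1436 \sqrt{553}$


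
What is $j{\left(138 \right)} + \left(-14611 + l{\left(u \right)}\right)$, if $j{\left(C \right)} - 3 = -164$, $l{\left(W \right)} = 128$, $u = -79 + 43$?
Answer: $-14644$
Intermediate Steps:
$u = -36$
$j{\left(C \right)} = -161$ ($j{\left(C \right)} = 3 - 164 = -161$)
$j{\left(138 \right)} + \left(-14611 + l{\left(u \right)}\right) = -161 + \left(-14611 + 128\right) = -161 - 14483 = -14644$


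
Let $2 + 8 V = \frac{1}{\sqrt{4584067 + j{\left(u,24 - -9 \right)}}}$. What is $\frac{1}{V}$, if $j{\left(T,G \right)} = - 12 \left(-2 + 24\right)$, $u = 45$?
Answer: $- \frac{73340848}{18335211} - \frac{56 \sqrt{93547}}{18335211} \approx -4.0009$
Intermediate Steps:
$j{\left(T,G \right)} = -264$ ($j{\left(T,G \right)} = \left(-12\right) 22 = -264$)
$V = - \frac{1}{4} + \frac{\sqrt{93547}}{5238632}$ ($V = - \frac{1}{4} + \frac{1}{8 \sqrt{4584067 - 264}} = - \frac{1}{4} + \frac{1}{8 \sqrt{4583803}} = - \frac{1}{4} + \frac{1}{8 \cdot 7 \sqrt{93547}} = - \frac{1}{4} + \frac{\frac{1}{654829} \sqrt{93547}}{8} = - \frac{1}{4} + \frac{\sqrt{93547}}{5238632} \approx -0.24994$)
$\frac{1}{V} = \frac{1}{- \frac{1}{4} + \frac{\sqrt{93547}}{5238632}}$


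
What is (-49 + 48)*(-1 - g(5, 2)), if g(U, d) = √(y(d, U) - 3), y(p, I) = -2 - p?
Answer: 1 + I*√7 ≈ 1.0 + 2.6458*I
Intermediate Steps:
g(U, d) = √(-5 - d) (g(U, d) = √((-2 - d) - 3) = √(-5 - d))
(-49 + 48)*(-1 - g(5, 2)) = (-49 + 48)*(-1 - √(-5 - 1*2)) = -(-1 - √(-5 - 2)) = -(-1 - √(-7)) = -(-1 - I*√7) = 1 + I*√7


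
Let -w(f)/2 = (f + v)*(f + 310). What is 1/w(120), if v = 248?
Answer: -1/316480 ≈ -3.1598e-6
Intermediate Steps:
w(f) = -2*(248 + f)*(310 + f) (w(f) = -2*(f + 248)*(f + 310) = -2*(248 + f)*(310 + f))
1/w(120) = 1/(-153760 - 1116*120 - 2*120²) = 1/(-153760 - 133920 - 2*14400) = 1/(-153760 - 133920 - 28800) = 1/(-316480) = -1/316480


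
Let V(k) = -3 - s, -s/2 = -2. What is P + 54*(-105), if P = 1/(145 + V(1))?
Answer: -782459/138 ≈ -5670.0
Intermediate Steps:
s = 4 (s = -2*(-2) = 4)
V(k) = -7 (V(k) = -3 - 1*4 = -3 - 4 = -7)
P = 1/138 (P = 1/(145 - 7) = 1/138 ≈ 0.0072464)
P + 54*(-105) = 1/138 + 54*(-105) = 1/138 - 5670 = -782459/138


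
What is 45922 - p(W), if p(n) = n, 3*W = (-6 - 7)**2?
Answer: 137597/3 ≈ 45866.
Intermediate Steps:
W = 169/3 (W = (-6 - 7)**2/3 = (1/3)*(-13)**2 = (1/3)*169 = 169/3 ≈ 56.333)
45922 - p(W) = 45922 - 1*169/3 = 45922 - 169/3 = 137597/3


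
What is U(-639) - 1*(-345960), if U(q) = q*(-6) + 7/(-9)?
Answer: 3148139/9 ≈ 3.4979e+5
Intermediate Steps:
U(q) = -7/9 - 6*q (U(q) = -6*q + 7*(-1/9) = -6*q - 7/9 = -7/9 - 6*q)
U(-639) - 1*(-345960) = (-7/9 - 6*(-639)) - 1*(-345960) = (-7/9 + 3834) + 345960 = 34499/9 + 345960 = 3148139/9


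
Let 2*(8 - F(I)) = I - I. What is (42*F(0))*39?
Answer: 13104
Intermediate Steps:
F(I) = 8 (F(I) = 8 - (I - I)/2 = 8 - ½*0 = 8 + 0 = 8)
(42*F(0))*39 = (42*8)*39 = 336*39 = 13104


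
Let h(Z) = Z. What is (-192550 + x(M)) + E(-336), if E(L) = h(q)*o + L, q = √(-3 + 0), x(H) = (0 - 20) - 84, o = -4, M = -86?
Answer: -192990 - 4*I*√3 ≈ -1.9299e+5 - 6.9282*I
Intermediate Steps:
x(H) = -104 (x(H) = -20 - 84 = -104)
q = I*√3 (q = √(-3) = I*√3 ≈ 1.732*I)
E(L) = L - 4*I*√3 (E(L) = (I*√3)*(-4) + L = -4*I*√3 + L = L - 4*I*√3)
(-192550 + x(M)) + E(-336) = (-192550 - 104) + (-336 - 4*I*√3) = -192654 + (-336 - 4*I*√3) = -192990 - 4*I*√3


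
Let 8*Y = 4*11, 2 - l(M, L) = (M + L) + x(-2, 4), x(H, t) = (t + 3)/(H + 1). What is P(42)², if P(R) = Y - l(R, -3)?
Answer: 5041/4 ≈ 1260.3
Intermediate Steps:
x(H, t) = (3 + t)/(1 + H)
l(M, L) = 9 - L - M (l(M, L) = 2 - ((M + L) + (3 + 4)/(1 - 2)) = 2 - ((L + M) + 7/(-1)) = 2 - ((L + M) - 1*7) = 2 - ((L + M) - 7) = 2 - (-7 + L + M) = 2 + (7 - L - M) = 9 - L - M)
Y = 11/2 (Y = (4*11)/8 = (⅛)*44 = 11/2 ≈ 5.5000)
P(R) = -13/2 + R (P(R) = 11/2 - (9 - 1*(-3) - R) = 11/2 - (9 + 3 - R) = 11/2 - (12 - R) = 11/2 + (-12 + R) = -13/2 + R)
P(42)² = (-13/2 + 42)² = (71/2)² = 5041/4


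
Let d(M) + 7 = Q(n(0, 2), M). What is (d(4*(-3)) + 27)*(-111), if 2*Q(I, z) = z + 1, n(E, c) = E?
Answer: -3219/2 ≈ -1609.5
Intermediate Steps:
Q(I, z) = ½ + z/2 (Q(I, z) = (z + 1)/2 = (1 + z)/2 = ½ + z/2)
d(M) = -13/2 + M/2 (d(M) = -7 + (½ + M/2) = -13/2 + M/2)
(d(4*(-3)) + 27)*(-111) = ((-13/2 + (4*(-3))/2) + 27)*(-111) = ((-13/2 + (½)*(-12)) + 27)*(-111) = ((-13/2 - 6) + 27)*(-111) = (-25/2 + 27)*(-111) = (29/2)*(-111) = -3219/2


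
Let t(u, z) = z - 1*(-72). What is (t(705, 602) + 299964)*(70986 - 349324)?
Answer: -83678979644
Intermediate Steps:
t(u, z) = 72 + z (t(u, z) = z + 72 = 72 + z)
(t(705, 602) + 299964)*(70986 - 349324) = ((72 + 602) + 299964)*(70986 - 349324) = (674 + 299964)*(-278338) = 300638*(-278338) = -83678979644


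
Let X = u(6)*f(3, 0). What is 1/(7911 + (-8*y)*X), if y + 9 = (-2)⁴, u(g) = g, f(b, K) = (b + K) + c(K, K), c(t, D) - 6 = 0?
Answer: 1/4887 ≈ 0.00020462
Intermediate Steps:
c(t, D) = 6 (c(t, D) = 6 + 0 = 6)
f(b, K) = 6 + K + b (f(b, K) = (b + K) + 6 = (K + b) + 6 = 6 + K + b)
X = 54 (X = 6*(6 + 0 + 3) = 6*9 = 54)
y = 7 (y = -9 + (-2)⁴ = -9 + 16 = 7)
1/(7911 + (-8*y)*X) = 1/(7911 - 8*7*54) = 1/(7911 - 56*54) = 1/(7911 - 3024) = 1/4887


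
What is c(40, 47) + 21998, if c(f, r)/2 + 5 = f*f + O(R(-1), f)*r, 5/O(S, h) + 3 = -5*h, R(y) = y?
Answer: 5112694/203 ≈ 25186.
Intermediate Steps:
O(S, h) = 5/(-3 - 5*h)
c(f, r) = -10 + 2*f² - 10*r/(3 + 5*f) (c(f, r) = -10 + 2*(f*f + (-5/(3 + 5*f))*r) = -10 + 2*(f² - 5*r/(3 + 5*f)) = -10 + (2*f² - 10*r/(3 + 5*f)) = -10 + 2*f² - 10*r/(3 + 5*f))
c(40, 47) + 21998 = 2*(-5*47 + (-5 + 40²)*(3 + 5*40))/(3 + 5*40) + 21998 = 2*(-235 + (-5 + 1600)*(3 + 200))/(3 + 200) + 21998 = 2*(-235 + 1595*203)/203 + 21998 = 2*(1/203)*(-235 + 323785) + 21998 = 2*(1/203)*323550 + 21998 = 647100/203 + 21998 = 5112694/203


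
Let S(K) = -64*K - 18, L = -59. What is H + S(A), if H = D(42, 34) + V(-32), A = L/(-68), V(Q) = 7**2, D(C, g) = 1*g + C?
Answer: 875/17 ≈ 51.471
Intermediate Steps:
D(C, g) = C + g (D(C, g) = g + C = C + g)
V(Q) = 49
A = 59/68 (A = -59/(-68) = -59*(-1/68) = 59/68 ≈ 0.86765)
H = 125 (H = (42 + 34) + 49 = 76 + 49 = 125)
S(K) = -18 - 64*K
H + S(A) = 125 + (-18 - 64*59/68) = 125 + (-18 - 944/17) = 125 - 1250/17 = 875/17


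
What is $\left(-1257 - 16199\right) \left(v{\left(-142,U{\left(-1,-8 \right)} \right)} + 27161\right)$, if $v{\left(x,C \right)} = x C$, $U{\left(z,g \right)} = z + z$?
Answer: $-479079920$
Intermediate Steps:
$U{\left(z,g \right)} = 2 z$
$v{\left(x,C \right)} = C x$
$\left(-1257 - 16199\right) \left(v{\left(-142,U{\left(-1,-8 \right)} \right)} + 27161\right) = \left(-1257 - 16199\right) \left(2 \left(-1\right) \left(-142\right) + 27161\right) = - 17456 \left(\left(-2\right) \left(-142\right) + 27161\right) = - 17456 \left(284 + 27161\right) = \left(-17456\right) 27445 = -479079920$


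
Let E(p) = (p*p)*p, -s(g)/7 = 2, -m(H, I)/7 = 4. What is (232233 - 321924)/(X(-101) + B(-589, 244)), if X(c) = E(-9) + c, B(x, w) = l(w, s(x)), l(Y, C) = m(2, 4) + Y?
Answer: 89691/614 ≈ 146.08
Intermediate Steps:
m(H, I) = -28 (m(H, I) = -7*4 = -28)
s(g) = -14 (s(g) = -7*2 = -14)
l(Y, C) = -28 + Y
B(x, w) = -28 + w
E(p) = p³ (E(p) = p²*p = p³)
X(c) = -729 + c (X(c) = (-9)³ + c = -729 + c)
(232233 - 321924)/(X(-101) + B(-589, 244)) = (232233 - 321924)/((-729 - 101) + (-28 + 244)) = -89691/(-830 + 216) = -89691/(-614) = -89691*(-1/614) = 89691/614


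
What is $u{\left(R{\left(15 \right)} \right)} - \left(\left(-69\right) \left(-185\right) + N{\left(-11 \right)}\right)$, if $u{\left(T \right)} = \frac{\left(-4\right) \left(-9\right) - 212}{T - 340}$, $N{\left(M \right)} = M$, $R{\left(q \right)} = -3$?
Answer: $- \frac{4374446}{343} \approx -12753.0$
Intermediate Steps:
$u{\left(T \right)} = - \frac{176}{-340 + T}$ ($u{\left(T \right)} = \frac{36 - 212}{-340 + T} = - \frac{176}{-340 + T}$)
$u{\left(R{\left(15 \right)} \right)} - \left(\left(-69\right) \left(-185\right) + N{\left(-11 \right)}\right) = - \frac{176}{-340 - 3} - \left(\left(-69\right) \left(-185\right) - 11\right) = - \frac{176}{-343} - \left(12765 - 11\right) = \left(-176\right) \left(- \frac{1}{343}\right) - 12754 = \frac{176}{343} - 12754 = - \frac{4374446}{343}$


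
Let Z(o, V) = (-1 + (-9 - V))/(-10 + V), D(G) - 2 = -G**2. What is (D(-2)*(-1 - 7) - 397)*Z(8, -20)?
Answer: 127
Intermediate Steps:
D(G) = 2 - G**2
Z(o, V) = (-10 - V)/(-10 + V)
(D(-2)*(-1 - 7) - 397)*Z(8, -20) = ((2 - 1*(-2)**2)*(-1 - 7) - 397)*((-10 - 1*(-20))/(-10 - 20)) = ((2 - 1*4)*(-8) - 397)*((-10 + 20)/(-30)) = ((2 - 4)*(-8) - 397)*(-1/30*10) = (-2*(-8) - 397)*(-1/3) = (16 - 397)*(-1/3) = -381*(-1/3) = 127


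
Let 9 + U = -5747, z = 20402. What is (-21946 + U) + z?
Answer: -7300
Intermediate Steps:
U = -5756 (U = -9 - 5747 = -5756)
(-21946 + U) + z = (-21946 - 5756) + 20402 = -27702 + 20402 = -7300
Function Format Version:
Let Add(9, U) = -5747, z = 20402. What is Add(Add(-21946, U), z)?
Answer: -7300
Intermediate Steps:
U = -5756 (U = Add(-9, -5747) = -5756)
Add(Add(-21946, U), z) = Add(Add(-21946, -5756), 20402) = Add(-27702, 20402) = -7300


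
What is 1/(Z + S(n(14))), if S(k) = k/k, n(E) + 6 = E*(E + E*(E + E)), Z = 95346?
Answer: 1/95347 ≈ 1.0488e-5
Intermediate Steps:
n(E) = -6 + E*(E + 2*E²) (n(E) = -6 + E*(E + E*(E + E)) = -6 + E*(E + E*(2*E)) = -6 + E*(E + 2*E²))
S(k) = 1
1/(Z + S(n(14))) = 1/(95346 + 1) = 1/95347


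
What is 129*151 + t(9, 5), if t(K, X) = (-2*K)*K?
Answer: 19317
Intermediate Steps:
t(K, X) = -2*K**2
129*151 + t(9, 5) = 129*151 - 2*9**2 = 19479 - 2*81 = 19479 - 162 = 19317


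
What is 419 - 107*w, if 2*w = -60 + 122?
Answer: -2898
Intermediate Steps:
w = 31 (w = (-60 + 122)/2 = (½)*62 = 31)
419 - 107*w = 419 - 107*31 = 419 - 3317 = -2898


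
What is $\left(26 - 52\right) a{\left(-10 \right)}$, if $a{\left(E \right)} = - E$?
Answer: $-260$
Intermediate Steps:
$\left(26 - 52\right) a{\left(-10 \right)} = \left(26 - 52\right) \left(\left(-1\right) \left(-10\right)\right) = \left(-26\right) 10 = -260$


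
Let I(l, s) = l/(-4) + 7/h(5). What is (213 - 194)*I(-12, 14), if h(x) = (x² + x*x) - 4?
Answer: 2755/46 ≈ 59.891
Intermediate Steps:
h(x) = -4 + 2*x² (h(x) = (x² + x²) - 4 = 2*x² - 4 = -4 + 2*x²)
I(l, s) = 7/46 - l/4 (I(l, s) = l/(-4) + 7/(-4 + 2*5²) = l*(-¼) + 7/(-4 + 2*25) = -l/4 + 7/(-4 + 50) = -l/4 + 7/46 = 7/46 - l/4)
(213 - 194)*I(-12, 14) = (213 - 194)*(7/46 - ¼*(-12)) = 19*(7/46 + 3) = 19*(145/46) = 2755/46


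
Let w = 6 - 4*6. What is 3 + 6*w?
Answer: -105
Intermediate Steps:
w = -18 (w = 6 - 24 = -18)
3 + 6*w = 3 + 6*(-18) = 3 - 108 = -105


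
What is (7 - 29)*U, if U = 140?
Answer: -3080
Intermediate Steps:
(7 - 29)*U = (7 - 29)*140 = -22*140 = -3080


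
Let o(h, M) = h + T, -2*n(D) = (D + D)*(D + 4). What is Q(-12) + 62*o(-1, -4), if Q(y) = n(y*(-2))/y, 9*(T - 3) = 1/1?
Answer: 1682/9 ≈ 186.89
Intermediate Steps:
T = 28/9 (T = 3 + (1/9)/1 = 3 + (1/9)*1 = 3 + 1/9 = 28/9 ≈ 3.1111)
n(D) = -D*(4 + D) (n(D) = -(D + D)*(D + 4)/2 = -2*D*(4 + D)/2 = -D*(4 + D))
o(h, M) = 28/9 + h (o(h, M) = h + 28/9 = 28/9 + h)
Q(y) = 8 - 4*y (Q(y) = (-y*(-2)*(4 + y*(-2)))/y = (-(-2*y)*(4 - 2*y))/y = (2*y*(4 - 2*y))/y = 8 - 4*y)
Q(-12) + 62*o(-1, -4) = (8 - 4*(-12)) + 62*(28/9 - 1) = (8 + 48) + 62*(19/9) = 56 + 1178/9 = 1682/9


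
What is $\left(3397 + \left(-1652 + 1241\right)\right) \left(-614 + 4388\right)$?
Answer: $11269164$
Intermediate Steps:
$\left(3397 + \left(-1652 + 1241\right)\right) \left(-614 + 4388\right) = \left(3397 - 411\right) 3774 = 2986 \cdot 3774 = 11269164$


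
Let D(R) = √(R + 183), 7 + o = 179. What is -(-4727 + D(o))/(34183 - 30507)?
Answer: 4727/3676 - √355/3676 ≈ 1.2808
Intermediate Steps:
o = 172 (o = -7 + 179 = 172)
D(R) = √(183 + R)
-(-4727 + D(o))/(34183 - 30507) = -(-4727 + √(183 + 172))/(34183 - 30507) = -(-4727 + √355)/3676 = -(-4727/3676 + √355/3676) = 4727/3676 - √355/3676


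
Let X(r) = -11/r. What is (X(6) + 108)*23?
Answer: 14651/6 ≈ 2441.8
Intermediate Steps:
(X(6) + 108)*23 = (-11/6 + 108)*23 = (637/6)*23 = 14651/6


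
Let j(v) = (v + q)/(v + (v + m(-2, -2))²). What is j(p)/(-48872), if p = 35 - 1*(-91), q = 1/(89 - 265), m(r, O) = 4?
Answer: -22175/146448662272 ≈ -1.5142e-7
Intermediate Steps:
q = -1/176 (q = 1/(-176) = -1/176 ≈ -0.0056818)
p = 126 (p = 35 + 91 = 126)
j(v) = (-1/176 + v)/(v + (4 + v)²) (j(v) = (v - 1/176)/(v + (v + 4)²) = (-1/176 + v)/(v + (4 + v)²))
j(p)/(-48872) = ((-1/176 + 126)/(126 + (4 + 126)²))/(-48872) = ((22175/176)/(126 + 130²))*(-1/48872) = ((22175/176)/(126 + 16900))*(-1/48872) = ((22175/176)/17026)*(-1/48872) = ((1/17026)*(22175/176))*(-1/48872) = (22175/2996576)*(-1/48872) = -22175/146448662272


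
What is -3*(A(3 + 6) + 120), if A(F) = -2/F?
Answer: -1078/3 ≈ -359.33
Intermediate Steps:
-3*(A(3 + 6) + 120) = -3*(-2/(3 + 6) + 120) = -3*(-2/9 + 120) = -3*1078/9 = -1078/3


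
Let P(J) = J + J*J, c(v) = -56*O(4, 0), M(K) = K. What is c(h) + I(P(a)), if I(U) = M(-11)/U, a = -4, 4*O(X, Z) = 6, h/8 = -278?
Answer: -1019/12 ≈ -84.917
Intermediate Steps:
h = -2224 (h = 8*(-278) = -2224)
O(X, Z) = 3/2 (O(X, Z) = (¼)*6 = 3/2)
c(v) = -84 (c(v) = -56*3/2 = -84)
P(J) = J + J²
I(U) = -11/U
c(h) + I(P(a)) = -84 - 11*(-1/(4*(1 - 4))) = -84 - 11/((-4*(-3))) = -84 - 11/12 = -1019/12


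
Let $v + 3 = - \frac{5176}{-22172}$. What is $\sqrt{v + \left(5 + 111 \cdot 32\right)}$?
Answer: $\frac{2 \sqrt{27300821497}}{5543} \approx 59.617$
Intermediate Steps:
$v = - \frac{15335}{5543}$ ($v = -3 - \frac{5176}{-22172} = -3 - - \frac{1294}{5543} = -3 + \frac{1294}{5543} = - \frac{15335}{5543} \approx -2.7666$)
$\sqrt{v + \left(5 + 111 \cdot 32\right)} = \sqrt{- \frac{15335}{5543} + \left(5 + 111 \cdot 32\right)} = \sqrt{- \frac{15335}{5543} + \left(5 + 3552\right)} = \sqrt{- \frac{15335}{5543} + 3557} = \sqrt{\frac{19701116}{5543}} = \frac{2 \sqrt{27300821497}}{5543}$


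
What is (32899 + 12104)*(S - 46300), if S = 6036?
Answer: -1812000792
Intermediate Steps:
(32899 + 12104)*(S - 46300) = (32899 + 12104)*(6036 - 46300) = 45003*(-40264) = -1812000792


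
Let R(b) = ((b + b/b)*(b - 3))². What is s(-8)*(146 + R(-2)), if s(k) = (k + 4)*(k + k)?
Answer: 10944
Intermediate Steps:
s(k) = 2*k*(4 + k) (s(k) = (4 + k)*(2*k) = 2*k*(4 + k))
R(b) = (1 + b)²*(-3 + b)² (R(b) = ((b + 1)*(-3 + b))² = ((1 + b)*(-3 + b))² = (1 + b)²*(-3 + b)²)
s(-8)*(146 + R(-2)) = (2*(-8)*(4 - 8))*(146 + (1 - 2)²*(-3 - 2)²) = (2*(-8)*(-4))*(146 + (-1)²*(-5)²) = 64*(146 + 1*25) = 64*(146 + 25) = 64*171 = 10944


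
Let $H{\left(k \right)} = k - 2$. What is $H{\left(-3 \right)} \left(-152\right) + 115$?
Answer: $875$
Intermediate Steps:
$H{\left(k \right)} = -2 + k$ ($H{\left(k \right)} = k - 2 = -2 + k$)
$H{\left(-3 \right)} \left(-152\right) + 115 = \left(-2 - 3\right) \left(-152\right) + 115 = \left(-5\right) \left(-152\right) + 115 = 760 + 115 = 875$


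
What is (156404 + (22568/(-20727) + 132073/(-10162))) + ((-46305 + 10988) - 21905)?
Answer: 2983931009683/30089682 ≈ 99168.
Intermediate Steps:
(156404 + (22568/(-20727) + 132073/(-10162))) + ((-46305 + 10988) - 21905) = (156404 + (22568*(-1/20727) + 132073*(-1/10162))) + (-35317 - 21905) = (156404 + (-3224/2961 - 132073/10162)) - 57222 = (156404 - 423830441/30089682) - 57222 = 4705722793087/30089682 - 57222 = 2983931009683/30089682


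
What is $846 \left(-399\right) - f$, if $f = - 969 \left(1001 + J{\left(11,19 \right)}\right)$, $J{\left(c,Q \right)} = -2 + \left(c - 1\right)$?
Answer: $640167$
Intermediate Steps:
$J{\left(c,Q \right)} = -3 + c$ ($J{\left(c,Q \right)} = -2 + \left(c - 1\right) = -2 + \left(-1 + c\right) = -3 + c$)
$f = -977721$ ($f = - 969 \left(1001 + \left(-3 + 11\right)\right) = - 969 \left(1001 + 8\right) = \left(-969\right) 1009 = -977721$)
$846 \left(-399\right) - f = 846 \left(-399\right) - -977721 = -337554 + 977721 = 640167$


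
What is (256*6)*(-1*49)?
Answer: -75264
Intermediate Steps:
(256*6)*(-1*49) = 1536*(-49) = -75264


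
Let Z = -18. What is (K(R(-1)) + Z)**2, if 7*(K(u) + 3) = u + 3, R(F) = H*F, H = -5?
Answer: 19321/49 ≈ 394.31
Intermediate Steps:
R(F) = -5*F
K(u) = -18/7 + u/7 (K(u) = -3 + (u + 3)/7 = -3 + (3 + u)/7 = -3 + (3/7 + u/7) = -18/7 + u/7)
(K(R(-1)) + Z)**2 = ((-18/7 + (-5*(-1))/7) - 18)**2 = ((-18/7 + (1/7)*5) - 18)**2 = ((-18/7 + 5/7) - 18)**2 = (-13/7 - 18)**2 = (-139/7)**2 = 19321/49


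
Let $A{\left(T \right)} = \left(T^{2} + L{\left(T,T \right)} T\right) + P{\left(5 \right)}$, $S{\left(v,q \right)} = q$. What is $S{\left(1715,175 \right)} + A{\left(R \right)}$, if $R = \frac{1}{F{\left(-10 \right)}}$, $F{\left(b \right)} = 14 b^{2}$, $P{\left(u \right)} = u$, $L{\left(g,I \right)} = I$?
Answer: $\frac{176400001}{980000} \approx 180.0$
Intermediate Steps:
$R = \frac{1}{1400}$ ($R = \frac{1}{14 \left(-10\right)^{2}} = \frac{1}{14 \cdot 100} = \frac{1}{1400} \approx 0.00071429$)
$A{\left(T \right)} = 5 + 2 T^{2}$ ($A{\left(T \right)} = \left(T^{2} + T T\right) + 5 = \left(T^{2} + T^{2}\right) + 5 = 2 T^{2} + 5 = 5 + 2 T^{2}$)
$S{\left(1715,175 \right)} + A{\left(R \right)} = 175 + \left(5 + \frac{2}{1960000}\right) = 175 + \left(5 + 2 \cdot \frac{1}{1960000}\right) = 175 + \left(5 + \frac{1}{980000}\right) = 175 + \frac{4900001}{980000} = \frac{176400001}{980000}$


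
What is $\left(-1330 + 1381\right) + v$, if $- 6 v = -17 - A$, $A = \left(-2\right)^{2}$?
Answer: $\frac{109}{2} \approx 54.5$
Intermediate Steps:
$A = 4$
$v = \frac{7}{2}$ ($v = - \frac{-17 - 4}{6} = \left(- \frac{1}{6}\right) \left(-21\right) = \frac{7}{2} \approx 3.5$)
$\left(-1330 + 1381\right) + v = \left(-1330 + 1381\right) + \frac{7}{2} = 51 + \frac{7}{2} = \frac{109}{2}$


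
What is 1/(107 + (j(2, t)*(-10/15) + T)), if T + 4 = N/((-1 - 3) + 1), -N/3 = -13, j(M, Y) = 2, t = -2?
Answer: 3/266 ≈ 0.011278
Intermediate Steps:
N = 39 (N = -3*(-13) = 39)
T = -17 (T = -4 + 39/((-1 - 3) + 1) = -4 + 39/(-4 + 1) = -4 + 39/(-3) = -4 + 39*(-1/3) = -4 - 13 = -17)
1/(107 + (j(2, t)*(-10/15) + T)) = 1/(107 + (2*(-10/15) - 17)) = 1/(107 + (2*(-10*1/15) - 17)) = 1/(107 + (2*(-2/3) - 17)) = 1/(107 + (-4/3 - 17)) = 1/(107 - 55/3) = 1/(266/3) = 3/266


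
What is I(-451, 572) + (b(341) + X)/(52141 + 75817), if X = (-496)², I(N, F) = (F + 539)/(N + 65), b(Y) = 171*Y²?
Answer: 1907011131/12347947 ≈ 154.44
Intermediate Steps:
I(N, F) = (539 + F)/(65 + N)
X = 246016
I(-451, 572) + (b(341) + X)/(52141 + 75817) = (539 + 572)/(65 - 451) + (171*341² + 246016)/(52141 + 75817) = 1111/(-386) + (171*116281 + 246016)/127958 = -1/386*1111 + (19884051 + 246016)*(1/127958) = -1111/386 + 20130067*(1/127958) = -1111/386 + 20130067/127958 = 1907011131/12347947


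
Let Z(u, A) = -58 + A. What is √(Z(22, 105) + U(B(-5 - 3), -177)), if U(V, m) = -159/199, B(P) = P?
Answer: √1829606/199 ≈ 6.7971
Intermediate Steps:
U(V, m) = -159/199 (U(V, m) = -159*1/199 = -159/199)
√(Z(22, 105) + U(B(-5 - 3), -177)) = √((-58 + 105) - 159/199) = √(47 - 159/199) = √(9194/199) = √1829606/199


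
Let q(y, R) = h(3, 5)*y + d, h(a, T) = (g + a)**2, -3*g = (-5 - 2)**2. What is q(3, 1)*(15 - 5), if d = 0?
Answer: 16000/3 ≈ 5333.3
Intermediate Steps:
g = -49/3 (g = -(-5 - 2)**2/3 = -1/3*(-7)**2 = -1/3*49 = -49/3 ≈ -16.333)
h(a, T) = (-49/3 + a)**2
q(y, R) = 1600*y/9 (q(y, R) = ((-49 + 3*3)**2/9)*y + 0 = ((-49 + 9)**2/9)*y + 0 = ((1/9)*(-40)**2)*y + 0 = ((1/9)*1600)*y + 0 = 1600*y/9 + 0 = 1600*y/9)
q(3, 1)*(15 - 5) = ((1600/9)*3)*(15 - 5) = (1600/3)*10 = 16000/3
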